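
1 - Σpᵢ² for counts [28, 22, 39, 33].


Probabilities: [28/122, 22/122, 39/122, 33/122] ≈ [0.2295, 0.1803, 0.3197, 0.2705]
Σpᵢ² = (784 + 484 + 1521 + 1089)/122² = 3878/14884
Gini = 1 - Σpᵢ² = 1 - 3878/14884 = 0.7395

0.7395


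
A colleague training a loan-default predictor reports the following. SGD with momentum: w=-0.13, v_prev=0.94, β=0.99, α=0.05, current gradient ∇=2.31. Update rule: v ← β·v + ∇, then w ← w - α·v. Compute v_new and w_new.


v_new = 0.99·0.94 + 2.31 = 0.9306 + 2.31 = 3.2406
w_new = -0.13 - 0.05·3.2406 = -0.13 - 0.16203 = -0.29203

v_new=3.2406, w_new=-0.29203


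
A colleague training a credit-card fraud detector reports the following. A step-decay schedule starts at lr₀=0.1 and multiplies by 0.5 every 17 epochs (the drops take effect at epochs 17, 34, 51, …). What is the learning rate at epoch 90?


n_drops = ⌊90/17⌋ = 5
lr = 0.1·0.5^5 = 0.1·0.03125 = 0.003125

0.003125


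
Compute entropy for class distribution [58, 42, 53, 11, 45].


Probabilities: [58/209, 42/209, 53/209, 11/209, 45/209] ≈ [0.2775, 0.201, 0.2536, 0.0526, 0.2153]
H = -((58/209)·log₂(58/209) + (42/209)·log₂(42/209) + (53/209)·log₂(53/209) + (11/209)·log₂(11/209) + (45/209)·log₂(45/209))
  = 2.181 bits

2.181 bits


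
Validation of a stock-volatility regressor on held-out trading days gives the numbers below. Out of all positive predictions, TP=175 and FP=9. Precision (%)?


Precision = TP/(TP+FP)
= 175/(175+9)
= 175/184 = 95.11%

95.11%


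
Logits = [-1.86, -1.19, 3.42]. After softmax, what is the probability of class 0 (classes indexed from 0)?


Exponentials: e^-1.86=0.1557, e^-1.19=0.3042, e^3.42=30.5694
Sum = 31.0293
Softmax = [0.005, 0.0098, 0.9852]
p[0] = 0.1557/31.0293 = 0.005

0.005


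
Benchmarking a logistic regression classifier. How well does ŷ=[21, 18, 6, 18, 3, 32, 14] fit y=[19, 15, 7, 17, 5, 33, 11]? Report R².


ȳ = 15.2857
SS_res = Σ(y-ŷ)² = 29
SS_tot = Σ(y-ȳ)² = 523.43
R² = 1 - SS_res/SS_tot = 1 - 0.0554 = 0.9446

0.9446


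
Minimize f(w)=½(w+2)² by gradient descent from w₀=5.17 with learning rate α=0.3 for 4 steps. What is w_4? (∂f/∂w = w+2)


step 1: grad = 5.17+2 = 7.17; w = 5.17 - 0.3·(7.17) = 3.019
step 2: grad = 3.019+2 = 5.019; w = 3.019 - 0.3·(5.019) = 1.5133
step 3: grad = 1.5133+2 = 3.5133; w = 1.5133 - 0.3·(3.5133) = 0.45931
step 4: grad = 0.45931+2 = 2.45931; w = 0.45931 - 0.3·(2.45931) = -0.278483

-0.278483


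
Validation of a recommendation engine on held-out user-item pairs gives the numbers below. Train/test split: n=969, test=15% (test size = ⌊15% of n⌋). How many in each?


Test = ⌊969·15/100⌋ = 145
Train = 969 - 145 = 824

Train: 824, Test: 145


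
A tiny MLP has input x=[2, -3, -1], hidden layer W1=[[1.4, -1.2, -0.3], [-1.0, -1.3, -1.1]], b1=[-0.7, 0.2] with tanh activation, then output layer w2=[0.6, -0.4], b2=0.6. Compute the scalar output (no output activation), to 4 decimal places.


z1[0] = (1.4)·(2) + (-1.2)·(-3) + (-0.3)·(-1) - 0.7 = 6.0
z1[1] = (-1.0)·(2) + (-1.3)·(-3) + (-1.1)·(-1) + 0.2 = 3.2
h = tanh(z1) = [1.0, 0.9967]
output = (0.6)·(1.0) + (-0.4)·(0.9967) + 0.6 = 0.8013

0.8013


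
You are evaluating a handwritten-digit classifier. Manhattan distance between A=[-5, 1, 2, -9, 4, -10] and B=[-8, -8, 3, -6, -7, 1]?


d = |-5+ 8| + |1+ 8| + |2-3| + |-9+ 6| + |4+ 7| + |-10-1|
  = 3 + 9 + 1 + 3 + 11 + 11
  = 38

38


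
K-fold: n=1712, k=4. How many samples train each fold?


Fold size = 1712/4 = 428
Training per fold = 1712 - 428 = 1284

1284


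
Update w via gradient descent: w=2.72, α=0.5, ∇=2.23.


w_new = w - α·∇
= 2.72 - 0.5·2.23
= 2.72 - 1.115
= 1.605

1.605


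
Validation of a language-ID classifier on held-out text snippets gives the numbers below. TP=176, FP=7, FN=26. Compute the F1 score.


Precision = 176/183 = 0.9617
Recall = 176/202 = 0.8713
F1 = 2·P·R/(P+R) = 2·TP/(2·TP+FP+FN) = 352/(352+7+26) = 352/385 = 0.9143

0.9143


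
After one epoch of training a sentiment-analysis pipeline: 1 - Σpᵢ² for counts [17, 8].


Probabilities: [17/25, 8/25] ≈ [0.68, 0.32]
Σpᵢ² = (289 + 64)/25² = 353/625
Gini = 1 - Σpᵢ² = 1 - 353/625 = 0.4352

0.4352


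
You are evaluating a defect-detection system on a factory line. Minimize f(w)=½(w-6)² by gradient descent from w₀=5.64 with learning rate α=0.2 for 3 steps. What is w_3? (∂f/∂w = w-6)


step 1: grad = 5.64-6 = -0.36; w = 5.64 - 0.2·(-0.36) = 5.712
step 2: grad = 5.712-6 = -0.288; w = 5.712 - 0.2·(-0.288) = 5.7696
step 3: grad = 5.7696-6 = -0.2304; w = 5.7696 - 0.2·(-0.2304) = 5.81568

5.81568


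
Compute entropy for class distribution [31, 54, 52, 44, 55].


Probabilities: [31/236, 54/236, 52/236, 44/236, 55/236] ≈ [0.1314, 0.2288, 0.2203, 0.1864, 0.2331]
H = -((31/236)·log₂(31/236) + (54/236)·log₂(54/236) + (52/236)·log₂(52/236) + (44/236)·log₂(44/236) + (55/236)·log₂(55/236))
  = 2.2938 bits

2.2938 bits


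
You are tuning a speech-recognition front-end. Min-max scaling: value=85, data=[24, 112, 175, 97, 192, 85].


min=24, max=192
(85-24)/(192-24) = 61/168 = 0.3631

0.3631


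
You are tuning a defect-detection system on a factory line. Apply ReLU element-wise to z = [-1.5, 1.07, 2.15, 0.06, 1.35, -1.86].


ReLU(-1.5) = max(0, -1.5) = 0.0
ReLU(1.07) = max(0, 1.07) = 1.07
ReLU(2.15) = max(0, 2.15) = 2.15
ReLU(0.06) = max(0, 0.06) = 0.06
ReLU(1.35) = max(0, 1.35) = 1.35
ReLU(-1.86) = max(0, -1.86) = 0.0
result = [0.0, 1.07, 2.15, 0.06, 1.35, 0.0]

[0.0, 1.07, 2.15, 0.06, 1.35, 0.0]


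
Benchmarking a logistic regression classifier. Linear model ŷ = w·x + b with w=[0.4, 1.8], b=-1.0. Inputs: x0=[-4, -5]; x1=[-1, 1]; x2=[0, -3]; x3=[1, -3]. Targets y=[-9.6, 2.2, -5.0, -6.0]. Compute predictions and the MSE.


ŷ0 = (0.4)·(-4) + (1.8)·(-5) - 1.0 = -11.6
ŷ1 = (0.4)·(-1) + (1.8)·(1) - 1.0 = 0.4
ŷ2 = (0.4)·(0) + (1.8)·(-3) - 1.0 = -6.4
ŷ3 = (0.4)·(1) + (1.8)·(-3) - 1.0 = -6.0
errors² = [4.0, 3.24, 1.96, 0.0]
MSE = 9.2000/4 = 2.3

2.3


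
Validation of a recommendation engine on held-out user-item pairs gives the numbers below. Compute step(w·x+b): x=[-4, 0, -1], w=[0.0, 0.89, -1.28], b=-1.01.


z = (-4)·(0.0) + (0)·(0.89) + (-1)·(-1.28) - 1.01
  = 0.27
step(z) = 1 (z≥0)

1


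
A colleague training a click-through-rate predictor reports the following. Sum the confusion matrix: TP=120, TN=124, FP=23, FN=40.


Total = TP + TN + FP + FN
= 120 + 124 + 23 + 40
= 307
(Predicted positive: 143, predicted negative: 164)

307


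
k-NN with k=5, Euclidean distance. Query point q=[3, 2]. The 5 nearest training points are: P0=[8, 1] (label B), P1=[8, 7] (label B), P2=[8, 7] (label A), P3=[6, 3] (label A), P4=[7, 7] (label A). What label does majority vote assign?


d(q,P0) = 5.099  (label B)
d(q,P1) = 7.0711  (label B)
d(q,P2) = 7.0711  (label A)
d(q,P3) = 3.1623  (label A)
d(q,P4) = 6.4031  (label A)
Votes: A=3, B=2
Majority → A

A


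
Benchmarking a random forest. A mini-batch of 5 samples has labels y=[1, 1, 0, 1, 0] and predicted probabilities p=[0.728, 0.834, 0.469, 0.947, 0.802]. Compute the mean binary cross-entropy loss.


L[0] = -ln(0.728) = 0.3175
L[1] = -ln(0.834) = 0.1815
L[2] = -ln(1-0.469) = -ln(0.531) = 0.633
L[3] = -ln(0.947) = 0.0545
L[4] = -ln(1-0.802) = -ln(0.198) = 1.6195
mean = (0.3175 + 0.1815 + 0.633 + 0.0545 + 1.6195)/5 = 0.5612

0.5612


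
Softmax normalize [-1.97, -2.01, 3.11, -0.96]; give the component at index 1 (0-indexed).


Exponentials: e^-1.97=0.1395, e^-2.01=0.134, e^3.11=22.421, e^-0.96=0.3829
Sum = 23.0774
Softmax = [0.006, 0.0058, 0.9716, 0.0166]
p[1] = 0.134/23.0774 = 0.0058

0.0058


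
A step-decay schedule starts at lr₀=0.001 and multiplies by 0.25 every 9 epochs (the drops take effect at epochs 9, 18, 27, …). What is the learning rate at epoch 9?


n_drops = ⌊9/9⌋ = 1
lr = 0.001·0.25^1 = 0.001·0.25 = 0.00025

0.00025


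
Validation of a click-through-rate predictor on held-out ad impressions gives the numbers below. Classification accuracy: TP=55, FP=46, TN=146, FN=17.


Accuracy = (TP+TN)/(TP+TN+FP+FN)
= (55+146)/(264)
= 201/264 = 76.14%

76.14%


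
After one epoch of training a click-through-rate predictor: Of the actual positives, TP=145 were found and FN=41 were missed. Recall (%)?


Recall = TP/(TP+FN)
= 145/(145+41)
= 145/186 = 77.96%

77.96%


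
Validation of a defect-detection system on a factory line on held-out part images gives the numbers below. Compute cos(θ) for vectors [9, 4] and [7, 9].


A·B = 9·7 + 4·9 = 99
‖A‖ = √97 = 9.8489, ‖B‖ = √130 = 11.4018
cos = 99/(√97·√130) = 99/√12610 = 0.8816

0.8816


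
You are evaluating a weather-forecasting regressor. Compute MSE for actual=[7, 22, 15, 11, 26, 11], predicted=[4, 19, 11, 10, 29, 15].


Squared errors: (7-4)²=9, (22-19)²=9, (15-11)²=16, (11-10)²=1, (26-29)²=9, (11-15)²=16
Sum = 60
MSE = 60/6 = 10

10


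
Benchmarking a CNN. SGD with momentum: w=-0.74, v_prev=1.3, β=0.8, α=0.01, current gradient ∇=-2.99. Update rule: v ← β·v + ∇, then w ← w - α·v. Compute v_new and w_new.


v_new = 0.8·1.3 - 2.99 = 1.04 - 2.99 = -1.95
w_new = -0.74 - 0.01·-1.95 = -0.74 + 0.0195 = -0.7205

v_new=-1.95, w_new=-0.7205


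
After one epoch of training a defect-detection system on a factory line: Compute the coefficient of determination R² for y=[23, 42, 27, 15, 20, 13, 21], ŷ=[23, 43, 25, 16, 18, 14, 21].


ȳ = 23
SS_res = Σ(y-ŷ)² = 11
SS_tot = Σ(y-ȳ)² = 554
R² = 1 - SS_res/SS_tot = 1 - 0.0199 = 0.9801

0.9801


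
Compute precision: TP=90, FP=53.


Precision = TP/(TP+FP)
= 90/(90+53)
= 90/143 = 62.94%

62.94%


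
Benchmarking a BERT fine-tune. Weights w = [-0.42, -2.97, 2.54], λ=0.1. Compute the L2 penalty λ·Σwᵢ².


‖w‖₂² = (-0.42)² + (-2.97)² + (2.54)²
     = 0.1764 + 8.8209 + 6.4516
     = 15.4489
λ·‖w‖₂² = 0.1·15.4489 = 1.54489

1.54489


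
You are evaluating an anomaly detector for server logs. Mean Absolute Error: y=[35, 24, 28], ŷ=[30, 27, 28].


Absolute errors: |35-30|=5, |24-27|=3, |28-28|=0
Sum = 8
MAE = 8/3 = 8/3

8/3


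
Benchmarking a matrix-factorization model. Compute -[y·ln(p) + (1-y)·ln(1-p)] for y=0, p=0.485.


BCE = -[y·ln(p) + (1-y)·ln(1-p)]
= -0 - 1·ln(1-0.485)
= -ln(0.515) = 0.6636

0.6636


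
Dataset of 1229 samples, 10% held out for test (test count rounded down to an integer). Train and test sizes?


Test = ⌊1229·10/100⌋ = 122
Train = 1229 - 122 = 1107

Train: 1107, Test: 122


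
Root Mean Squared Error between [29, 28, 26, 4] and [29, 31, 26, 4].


MSE = 9/4 = 2.25
RMSE = √(9/4) = 1.5

1.5


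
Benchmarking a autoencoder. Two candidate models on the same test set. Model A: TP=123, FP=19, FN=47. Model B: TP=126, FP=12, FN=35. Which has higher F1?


Model A: P=123/142=0.8662, R=123/170=0.7235, F1=2PR/(P+R)=2TP/(2TP+FP+FN)=246/312=0.7885
Model B: P=126/138=0.913, R=126/161=0.7826, F1=2PR/(P+R)=2TP/(2TP+FP+FN)=252/299=0.8428
0.7885 < 0.8428 → Model B

Model B


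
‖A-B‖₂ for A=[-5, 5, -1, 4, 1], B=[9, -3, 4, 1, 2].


d = √((-5-9)² + (5+ 3)² + (-1-4)² + (4-1)² + (1-2)²)
  = √(196 + 64 + 25 + 9 + 1)
  = √295 = 17.1756

17.1756


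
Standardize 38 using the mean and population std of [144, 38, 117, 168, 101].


μ = 113.6, σ = 44.2023
z = (38 - 113.6)/44.2023 = -1.7103

-1.7103


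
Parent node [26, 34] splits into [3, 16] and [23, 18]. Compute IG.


Parent = [26, 34], H_parent = 0.9871
H_left = 0.6292 (n=19), H_right = 0.9892 (n=41)
H_children = (19/60)·0.6292 + (41/60)·0.9892 = 0.8752
IG = 0.9871 - 0.8752 = 0.1119

0.1119


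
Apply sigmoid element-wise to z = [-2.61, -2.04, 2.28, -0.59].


σ(-2.61) = 1/(1+e^2.61) = 0.0685
σ(-2.04) = 1/(1+e^2.04) = 0.1151
σ(2.28) = 1/(1+e^-2.28) = 0.9072
σ(-0.59) = 1/(1+e^0.59) = 0.3566
result = [0.0685, 0.1151, 0.9072, 0.3566]

[0.0685, 0.1151, 0.9072, 0.3566]


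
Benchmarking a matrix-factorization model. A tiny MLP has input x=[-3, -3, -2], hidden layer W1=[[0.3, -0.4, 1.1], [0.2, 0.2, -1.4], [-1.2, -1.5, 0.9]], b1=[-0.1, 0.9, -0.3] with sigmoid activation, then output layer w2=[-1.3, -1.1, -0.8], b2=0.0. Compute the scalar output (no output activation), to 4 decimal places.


z1[0] = (0.3)·(-3) + (-0.4)·(-3) + (1.1)·(-2) - 0.1 = -2.0
z1[1] = (0.2)·(-3) + (0.2)·(-3) + (-1.4)·(-2) + 0.9 = 2.5
z1[2] = (-1.2)·(-3) + (-1.5)·(-3) + (0.9)·(-2) - 0.3 = 6.0
h = sigmoid(z1) = [0.1192, 0.9241, 0.9975]
output = (-1.3)·(0.1192) + (-1.1)·(0.9241) + (-0.8)·(0.9975) + 0.0 = -1.9695

-1.9695


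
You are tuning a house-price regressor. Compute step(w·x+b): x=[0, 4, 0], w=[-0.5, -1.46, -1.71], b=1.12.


z = (0)·(-0.5) + (4)·(-1.46) + (0)·(-1.71) + 1.12
  = -4.72
step(z) = 0 (z<0)

0


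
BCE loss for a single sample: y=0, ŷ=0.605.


BCE = -[y·ln(p) + (1-y)·ln(1-p)]
= -0 - 1·ln(1-0.605)
= -ln(0.395) = 0.9289

0.9289


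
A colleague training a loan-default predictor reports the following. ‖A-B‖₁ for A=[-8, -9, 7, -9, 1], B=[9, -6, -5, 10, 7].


d = |-8-9| + |-9+ 6| + |7+ 5| + |-9-10| + |1-7|
  = 17 + 3 + 12 + 19 + 6
  = 57

57


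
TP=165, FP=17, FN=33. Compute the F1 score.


Precision = 165/182 = 0.9066
Recall = 165/198 = 0.8333
F1 = 2·P·R/(P+R) = 2·TP/(2·TP+FP+FN) = 330/(330+17+33) = 330/380 = 0.8684

0.8684


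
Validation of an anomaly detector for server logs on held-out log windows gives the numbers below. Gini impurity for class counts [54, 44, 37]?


Probabilities: [54/135, 44/135, 37/135] ≈ [0.4, 0.3259, 0.2741]
Σpᵢ² = (2916 + 1936 + 1369)/135² = 6221/18225
Gini = 1 - Σpᵢ² = 1 - 6221/18225 = 0.6587

0.6587


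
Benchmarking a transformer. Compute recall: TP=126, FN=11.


Recall = TP/(TP+FN)
= 126/(126+11)
= 126/137 = 91.97%

91.97%


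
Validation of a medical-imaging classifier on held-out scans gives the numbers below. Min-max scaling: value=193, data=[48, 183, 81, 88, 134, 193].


min=48, max=193
(193-48)/(193-48) = 145/145 = 1.0

1.0


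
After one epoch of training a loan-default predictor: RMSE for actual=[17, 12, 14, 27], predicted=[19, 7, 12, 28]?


MSE = 34/4 = 8.5
RMSE = √(34/4) = 2.9155

2.9155


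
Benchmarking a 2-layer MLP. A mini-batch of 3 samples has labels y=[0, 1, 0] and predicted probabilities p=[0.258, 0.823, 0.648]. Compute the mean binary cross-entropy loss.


L[0] = -ln(1-0.258) = -ln(0.742) = 0.2984
L[1] = -ln(0.823) = 0.1948
L[2] = -ln(1-0.648) = -ln(0.352) = 1.0441
mean = (0.2984 + 0.1948 + 1.0441)/3 = 0.5124

0.5124


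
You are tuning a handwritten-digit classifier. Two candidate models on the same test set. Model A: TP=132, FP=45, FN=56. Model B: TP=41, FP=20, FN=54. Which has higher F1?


Model A: P=132/177=0.7458, R=132/188=0.7021, F1=2PR/(P+R)=2TP/(2TP+FP+FN)=264/365=0.7233
Model B: P=41/61=0.6721, R=41/95=0.4316, F1=2PR/(P+R)=2TP/(2TP+FP+FN)=82/156=0.5256
0.7233 > 0.5256 → Model A

Model A


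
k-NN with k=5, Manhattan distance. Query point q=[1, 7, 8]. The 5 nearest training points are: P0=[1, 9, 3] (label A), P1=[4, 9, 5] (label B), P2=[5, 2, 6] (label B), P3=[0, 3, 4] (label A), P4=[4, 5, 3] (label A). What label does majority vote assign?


d(q,P0) = 7  (label A)
d(q,P1) = 8  (label B)
d(q,P2) = 11  (label B)
d(q,P3) = 9  (label A)
d(q,P4) = 10  (label A)
Votes: A=3, B=2
Majority → A

A


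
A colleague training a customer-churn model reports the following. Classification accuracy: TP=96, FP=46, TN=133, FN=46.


Accuracy = (TP+TN)/(TP+TN+FP+FN)
= (96+133)/(321)
= 229/321 = 71.34%

71.34%


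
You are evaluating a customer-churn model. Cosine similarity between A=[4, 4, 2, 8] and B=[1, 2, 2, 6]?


A·B = 4·1 + 4·2 + 2·2 + 8·6 = 64
‖A‖ = √100 = 10, ‖B‖ = √45 = 6.7082
cos = 64/(√100·√45) = 64/√4500 = 0.9541

0.9541


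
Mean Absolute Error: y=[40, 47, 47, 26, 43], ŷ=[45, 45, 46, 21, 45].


Absolute errors: |40-45|=5, |47-45|=2, |47-46|=1, |26-21|=5, |43-45|=2
Sum = 15
MAE = 15/5 = 3

3


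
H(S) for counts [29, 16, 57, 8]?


Probabilities: [29/110, 16/110, 57/110, 8/110] ≈ [0.2636, 0.1455, 0.5182, 0.0727]
H = -((29/110)·log₂(29/110) + (16/110)·log₂(16/110) + (57/110)·log₂(57/110) + (8/110)·log₂(8/110))
  = 1.6781 bits

1.6781 bits


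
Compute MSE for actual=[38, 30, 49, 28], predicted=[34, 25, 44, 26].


Squared errors: (38-34)²=16, (30-25)²=25, (49-44)²=25, (28-26)²=4
Sum = 70
MSE = 70/4 = 35/2

35/2


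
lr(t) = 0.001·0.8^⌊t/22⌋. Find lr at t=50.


n_drops = ⌊50/22⌋ = 2
lr = 0.001·0.8^2 = 0.001·0.64 = 0.00064

0.00064


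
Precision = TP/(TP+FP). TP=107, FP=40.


Precision = TP/(TP+FP)
= 107/(107+40)
= 107/147 = 72.79%

72.79%


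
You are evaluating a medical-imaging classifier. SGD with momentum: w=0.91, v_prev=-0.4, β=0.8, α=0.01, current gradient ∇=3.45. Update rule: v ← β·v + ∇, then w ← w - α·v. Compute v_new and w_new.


v_new = 0.8·-0.4 + 3.45 = -0.32 + 3.45 = 3.13
w_new = 0.91 - 0.01·3.13 = 0.91 - 0.0313 = 0.8787

v_new=3.13, w_new=0.8787


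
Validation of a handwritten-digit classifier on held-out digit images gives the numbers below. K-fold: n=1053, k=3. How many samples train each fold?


Fold size = 1053/3 = 351
Training per fold = 1053 - 351 = 702

702


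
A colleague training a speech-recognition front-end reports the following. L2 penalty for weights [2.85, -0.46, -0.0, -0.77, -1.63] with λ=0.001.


‖w‖₂² = (2.85)² + (-0.46)² + (-0.0)² + (-0.77)² + (-1.63)²
     = 8.1225 + 0.2116 + 0 + 0.5929 + 2.6569
     = 11.5839
λ·‖w‖₂² = 0.001·11.5839 = 0.011584

0.011584


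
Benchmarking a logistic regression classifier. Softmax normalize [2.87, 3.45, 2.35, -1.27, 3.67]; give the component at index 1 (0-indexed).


Exponentials: e^2.87=17.637, e^3.45=31.5004, e^2.35=10.4856, e^-1.27=0.2808, e^3.67=39.2519
Sum = 99.1557
Softmax = [0.1779, 0.3177, 0.1057, 0.0028, 0.3959]
p[1] = 31.5004/99.1557 = 0.3177

0.3177


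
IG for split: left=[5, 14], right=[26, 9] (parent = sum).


Parent = [31, 23], H_parent = 0.9841
H_left = 0.8315 (n=19), H_right = 0.8224 (n=35)
H_children = (19/54)·0.8315 + (35/54)·0.8224 = 0.8256
IG = 0.9841 - 0.8256 = 0.1585

0.1585


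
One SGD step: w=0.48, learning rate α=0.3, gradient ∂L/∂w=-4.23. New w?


w_new = w - α·∇
= 0.48 - 0.3·-4.23
= 0.48 + 1.269
= 1.749

1.749


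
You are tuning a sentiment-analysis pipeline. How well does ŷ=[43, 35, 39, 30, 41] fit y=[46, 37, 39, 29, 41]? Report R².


ȳ = 38.4
SS_res = Σ(y-ŷ)² = 14
SS_tot = Σ(y-ȳ)² = 155.2
R² = 1 - SS_res/SS_tot = 1 - 0.0902 = 0.9098

0.9098


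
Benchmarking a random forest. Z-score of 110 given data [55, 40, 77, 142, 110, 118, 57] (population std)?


μ = 85.5714, σ = 35.3224
z = (110 - 85.5714)/35.3224 = 0.6916

0.6916


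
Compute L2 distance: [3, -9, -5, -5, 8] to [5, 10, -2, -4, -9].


d = √((3-5)² + (-9-10)² + (-5+ 2)² + (-5+ 4)² + (8+ 9)²)
  = √(4 + 361 + 9 + 1 + 289)
  = √664 = 25.7682

25.7682


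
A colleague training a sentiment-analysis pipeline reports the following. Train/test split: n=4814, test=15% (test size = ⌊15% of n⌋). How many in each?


Test = ⌊4814·15/100⌋ = 722
Train = 4814 - 722 = 4092

Train: 4092, Test: 722


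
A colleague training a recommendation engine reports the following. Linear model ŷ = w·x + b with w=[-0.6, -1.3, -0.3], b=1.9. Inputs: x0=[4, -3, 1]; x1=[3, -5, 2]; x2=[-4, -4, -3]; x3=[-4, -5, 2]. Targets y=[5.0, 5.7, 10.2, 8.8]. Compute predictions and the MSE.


ŷ0 = (-0.6)·(4) + (-1.3)·(-3) + (-0.3)·(1) + 1.9 = 3.1
ŷ1 = (-0.6)·(3) + (-1.3)·(-5) + (-0.3)·(2) + 1.9 = 6.0
ŷ2 = (-0.6)·(-4) + (-1.3)·(-4) + (-0.3)·(-3) + 1.9 = 10.4
ŷ3 = (-0.6)·(-4) + (-1.3)·(-5) + (-0.3)·(2) + 1.9 = 10.2
errors² = [3.61, 0.09, 0.04, 1.96]
MSE = 5.7000/4 = 1.425

1.425


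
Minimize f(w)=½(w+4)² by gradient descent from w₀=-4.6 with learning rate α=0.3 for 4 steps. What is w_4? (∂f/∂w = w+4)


step 1: grad = -4.6+4 = -0.6; w = -4.6 - 0.3·(-0.6) = -4.42
step 2: grad = -4.42+4 = -0.42; w = -4.42 - 0.3·(-0.42) = -4.294
step 3: grad = -4.294+4 = -0.294; w = -4.294 - 0.3·(-0.294) = -4.2058
step 4: grad = -4.2058+4 = -0.2058; w = -4.2058 - 0.3·(-0.2058) = -4.14406

-4.14406


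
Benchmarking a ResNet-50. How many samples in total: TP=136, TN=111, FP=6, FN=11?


Total = TP + TN + FP + FN
= 136 + 111 + 6 + 11
= 264
(Predicted positive: 142, predicted negative: 122)

264


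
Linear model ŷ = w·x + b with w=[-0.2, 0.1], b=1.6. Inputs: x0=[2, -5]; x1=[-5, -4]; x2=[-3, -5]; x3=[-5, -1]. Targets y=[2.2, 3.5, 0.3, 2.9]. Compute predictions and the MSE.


ŷ0 = (-0.2)·(2) + (0.1)·(-5) + 1.6 = 0.7
ŷ1 = (-0.2)·(-5) + (0.1)·(-4) + 1.6 = 2.2
ŷ2 = (-0.2)·(-3) + (0.1)·(-5) + 1.6 = 1.7
ŷ3 = (-0.2)·(-5) + (0.1)·(-1) + 1.6 = 2.5
errors² = [2.25, 1.69, 1.96, 0.16]
MSE = 6.0600/4 = 1.515

1.515


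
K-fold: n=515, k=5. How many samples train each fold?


Fold size = 515/5 = 103
Training per fold = 515 - 103 = 412

412


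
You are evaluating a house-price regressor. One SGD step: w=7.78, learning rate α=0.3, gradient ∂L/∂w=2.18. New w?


w_new = w - α·∇
= 7.78 - 0.3·2.18
= 7.78 - 0.654
= 7.126

7.126


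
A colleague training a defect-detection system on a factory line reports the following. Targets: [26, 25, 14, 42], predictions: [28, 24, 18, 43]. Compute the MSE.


Squared errors: (26-28)²=4, (25-24)²=1, (14-18)²=16, (42-43)²=1
Sum = 22
MSE = 22/4 = 11/2

11/2


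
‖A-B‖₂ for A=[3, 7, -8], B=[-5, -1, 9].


d = √((3+ 5)² + (7+ 1)² + (-8-9)²)
  = √(64 + 64 + 289)
  = √417 = 20.4206

20.4206


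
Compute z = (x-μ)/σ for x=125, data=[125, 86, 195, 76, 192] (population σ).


μ = 134.8, σ = 50.6573
z = (125 - 134.8)/50.6573 = -0.1935

-0.1935


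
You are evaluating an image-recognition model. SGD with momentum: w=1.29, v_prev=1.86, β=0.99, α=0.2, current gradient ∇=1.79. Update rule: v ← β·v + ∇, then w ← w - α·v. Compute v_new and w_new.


v_new = 0.99·1.86 + 1.79 = 1.8414 + 1.79 = 3.6314
w_new = 1.29 - 0.2·3.6314 = 1.29 - 0.72628 = 0.56372

v_new=3.6314, w_new=0.56372


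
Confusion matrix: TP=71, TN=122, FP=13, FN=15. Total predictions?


Total = TP + TN + FP + FN
= 71 + 122 + 13 + 15
= 221
(Predicted positive: 84, predicted negative: 137)

221


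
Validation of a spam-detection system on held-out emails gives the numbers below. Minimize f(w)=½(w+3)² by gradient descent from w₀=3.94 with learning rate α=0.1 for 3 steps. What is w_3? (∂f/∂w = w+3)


step 1: grad = 3.94+3 = 6.94; w = 3.94 - 0.1·(6.94) = 3.246
step 2: grad = 3.246+3 = 6.246; w = 3.246 - 0.1·(6.246) = 2.6214
step 3: grad = 2.6214+3 = 5.6214; w = 2.6214 - 0.1·(5.6214) = 2.05926

2.05926


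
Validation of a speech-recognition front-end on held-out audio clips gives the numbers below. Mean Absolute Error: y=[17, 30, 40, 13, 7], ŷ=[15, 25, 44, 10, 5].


Absolute errors: |17-15|=2, |30-25|=5, |40-44|=4, |13-10|=3, |7-5|=2
Sum = 16
MAE = 16/5 = 16/5

16/5


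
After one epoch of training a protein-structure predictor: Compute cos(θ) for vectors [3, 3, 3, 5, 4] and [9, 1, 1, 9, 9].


A·B = 3·9 + 3·1 + 3·1 + 5·9 + 4·9 = 114
‖A‖ = √68 = 8.2462, ‖B‖ = √245 = 15.6525
cos = 114/(√68·√245) = 114/√16660 = 0.8832

0.8832


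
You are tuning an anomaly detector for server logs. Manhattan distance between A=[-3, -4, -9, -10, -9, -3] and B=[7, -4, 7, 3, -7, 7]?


d = |-3-7| + |-4+ 4| + |-9-7| + |-10-3| + |-9+ 7| + |-3-7|
  = 10 + 0 + 16 + 13 + 2 + 10
  = 51

51


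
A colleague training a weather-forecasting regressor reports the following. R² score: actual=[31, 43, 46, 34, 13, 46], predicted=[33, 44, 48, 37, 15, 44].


ȳ = 35.5
SS_res = Σ(y-ŷ)² = 26
SS_tot = Σ(y-ȳ)² = 805.5
R² = 1 - SS_res/SS_tot = 1 - 0.0323 = 0.9677

0.9677


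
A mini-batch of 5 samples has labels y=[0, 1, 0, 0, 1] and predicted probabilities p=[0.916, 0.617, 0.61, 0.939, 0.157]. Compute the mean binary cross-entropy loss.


L[0] = -ln(1-0.916) = -ln(0.084) = 2.4769
L[1] = -ln(0.617) = 0.4829
L[2] = -ln(1-0.61) = -ln(0.39) = 0.9416
L[3] = -ln(1-0.939) = -ln(0.061) = 2.7969
L[4] = -ln(0.157) = 1.8515
mean = (2.4769 + 0.4829 + 0.9416 + 2.7969 + 1.8515)/5 = 1.71

1.71


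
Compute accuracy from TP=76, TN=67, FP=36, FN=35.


Accuracy = (TP+TN)/(TP+TN+FP+FN)
= (76+67)/(214)
= 143/214 = 66.82%

66.82%


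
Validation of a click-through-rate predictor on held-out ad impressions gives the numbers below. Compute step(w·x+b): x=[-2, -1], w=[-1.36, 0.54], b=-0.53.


z = (-2)·(-1.36) + (-1)·(0.54) - 0.53
  = 1.65
step(z) = 1 (z≥0)

1


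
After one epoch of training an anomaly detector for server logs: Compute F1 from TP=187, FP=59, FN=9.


Precision = 187/246 = 0.7602
Recall = 187/196 = 0.9541
F1 = 2·P·R/(P+R) = 2·TP/(2·TP+FP+FN) = 374/(374+59+9) = 374/442 = 0.8462

0.8462


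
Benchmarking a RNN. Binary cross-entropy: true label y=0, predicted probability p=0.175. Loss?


BCE = -[y·ln(p) + (1-y)·ln(1-p)]
= -0 - 1·ln(1-0.175)
= -ln(0.825) = 0.1924

0.1924


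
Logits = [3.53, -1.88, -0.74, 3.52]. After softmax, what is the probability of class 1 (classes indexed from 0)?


Exponentials: e^3.53=34.124, e^-1.88=0.1526, e^-0.74=0.4771, e^3.52=33.7844
Sum = 68.5381
Softmax = [0.4979, 0.0022, 0.007, 0.4929]
p[1] = 0.1526/68.5381 = 0.0022

0.0022


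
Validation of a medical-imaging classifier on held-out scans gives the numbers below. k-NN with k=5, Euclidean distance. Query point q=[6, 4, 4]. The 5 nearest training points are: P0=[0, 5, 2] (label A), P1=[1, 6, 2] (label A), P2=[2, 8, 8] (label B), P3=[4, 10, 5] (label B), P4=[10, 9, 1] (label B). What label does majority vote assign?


d(q,P0) = 6.4031  (label A)
d(q,P1) = 5.7446  (label A)
d(q,P2) = 6.9282  (label B)
d(q,P3) = 6.4031  (label B)
d(q,P4) = 7.0711  (label B)
Votes: A=2, B=3
Majority → B

B


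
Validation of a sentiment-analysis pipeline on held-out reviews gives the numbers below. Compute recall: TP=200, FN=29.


Recall = TP/(TP+FN)
= 200/(200+29)
= 200/229 = 87.34%

87.34%


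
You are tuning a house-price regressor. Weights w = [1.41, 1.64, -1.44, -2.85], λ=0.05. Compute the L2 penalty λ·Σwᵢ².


‖w‖₂² = (1.41)² + (1.64)² + (-1.44)² + (-2.85)²
     = 1.9881 + 2.6896 + 2.0736 + 8.1225
     = 14.8738
λ·‖w‖₂² = 0.05·14.8738 = 0.74369

0.74369


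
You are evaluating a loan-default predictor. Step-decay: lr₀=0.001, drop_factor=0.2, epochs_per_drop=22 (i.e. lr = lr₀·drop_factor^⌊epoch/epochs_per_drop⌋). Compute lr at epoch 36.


n_drops = ⌊36/22⌋ = 1
lr = 0.001·0.2^1 = 0.001·0.2 = 0.0002

0.0002


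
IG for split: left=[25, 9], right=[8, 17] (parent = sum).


Parent = [33, 26], H_parent = 0.9898
H_left = 0.8338 (n=34), H_right = 0.9044 (n=25)
H_children = (34/59)·0.8338 + (25/59)·0.9044 = 0.8637
IG = 0.9898 - 0.8637 = 0.1261

0.1261


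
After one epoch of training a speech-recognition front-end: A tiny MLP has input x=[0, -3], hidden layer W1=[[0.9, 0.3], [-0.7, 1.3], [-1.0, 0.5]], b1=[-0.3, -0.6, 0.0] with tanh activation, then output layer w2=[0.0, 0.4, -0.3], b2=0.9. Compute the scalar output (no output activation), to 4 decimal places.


z1[0] = (0.9)·(0) + (0.3)·(-3) - 0.3 = -1.2
z1[1] = (-0.7)·(0) + (1.3)·(-3) - 0.6 = -4.5
z1[2] = (-1.0)·(0) + (0.5)·(-3) + 0.0 = -1.5
h = tanh(z1) = [-0.8337, -0.9998, -0.9051]
output = (0.0)·(-0.8337) + (0.4)·(-0.9998) + (-0.3)·(-0.9051) + 0.9 = 0.7716

0.7716


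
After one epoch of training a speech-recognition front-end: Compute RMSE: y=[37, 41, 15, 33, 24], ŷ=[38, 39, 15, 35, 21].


MSE = 18/5 = 3.6
RMSE = √(18/5) = 1.8974

1.8974


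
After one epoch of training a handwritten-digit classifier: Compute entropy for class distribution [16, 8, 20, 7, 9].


Probabilities: [16/60, 8/60, 20/60, 7/60, 9/60] ≈ [0.2667, 0.1333, 0.3333, 0.1167, 0.15]
H = -((16/60)·log₂(16/60) + (8/60)·log₂(8/60) + (20/60)·log₂(20/60) + (7/60)·log₂(7/60) + (9/60)·log₂(9/60))
  = 2.1966 bits

2.1966 bits


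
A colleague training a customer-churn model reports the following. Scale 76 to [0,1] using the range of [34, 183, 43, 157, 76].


min=34, max=183
(76-34)/(183-34) = 42/149 = 0.2819

0.2819


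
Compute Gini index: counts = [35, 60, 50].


Probabilities: [35/145, 60/145, 50/145] ≈ [0.2414, 0.4138, 0.3448]
Σpᵢ² = (1225 + 3600 + 2500)/145² = 7325/21025
Gini = 1 - Σpᵢ² = 1 - 7325/21025 = 0.6516

0.6516


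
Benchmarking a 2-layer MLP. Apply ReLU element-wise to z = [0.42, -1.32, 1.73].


ReLU(0.42) = max(0, 0.42) = 0.42
ReLU(-1.32) = max(0, -1.32) = 0.0
ReLU(1.73) = max(0, 1.73) = 1.73
result = [0.42, 0.0, 1.73]

[0.42, 0.0, 1.73]


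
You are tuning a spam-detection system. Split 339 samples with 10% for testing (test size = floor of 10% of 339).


Test = ⌊339·10/100⌋ = 33
Train = 339 - 33 = 306

Train: 306, Test: 33


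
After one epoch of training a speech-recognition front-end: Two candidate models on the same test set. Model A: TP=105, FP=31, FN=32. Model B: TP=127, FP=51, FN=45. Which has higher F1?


Model A: P=105/136=0.7721, R=105/137=0.7664, F1=2PR/(P+R)=2TP/(2TP+FP+FN)=210/273=0.7692
Model B: P=127/178=0.7135, R=127/172=0.7384, F1=2PR/(P+R)=2TP/(2TP+FP+FN)=254/350=0.7257
0.7692 > 0.7257 → Model A

Model A


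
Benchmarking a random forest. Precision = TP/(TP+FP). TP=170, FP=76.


Precision = TP/(TP+FP)
= 170/(170+76)
= 170/246 = 69.11%

69.11%


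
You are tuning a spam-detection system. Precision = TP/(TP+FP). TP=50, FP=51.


Precision = TP/(TP+FP)
= 50/(50+51)
= 50/101 = 49.5%

49.5%


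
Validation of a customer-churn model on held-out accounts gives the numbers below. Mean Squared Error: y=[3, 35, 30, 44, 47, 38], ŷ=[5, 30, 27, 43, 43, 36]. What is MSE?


Squared errors: (3-5)²=4, (35-30)²=25, (30-27)²=9, (44-43)²=1, (47-43)²=16, (38-36)²=4
Sum = 59
MSE = 59/6 = 59/6

59/6


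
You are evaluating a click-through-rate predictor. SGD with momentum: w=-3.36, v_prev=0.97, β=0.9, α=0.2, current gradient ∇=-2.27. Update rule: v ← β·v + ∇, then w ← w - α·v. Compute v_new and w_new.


v_new = 0.9·0.97 - 2.27 = 0.873 - 2.27 = -1.397
w_new = -3.36 - 0.2·-1.397 = -3.36 + 0.2794 = -3.0806

v_new=-1.397, w_new=-3.0806


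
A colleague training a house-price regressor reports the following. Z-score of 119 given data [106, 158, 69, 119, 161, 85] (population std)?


μ = 116.3333, σ = 34.3204
z = (119 - 116.3333)/34.3204 = 0.0777

0.0777


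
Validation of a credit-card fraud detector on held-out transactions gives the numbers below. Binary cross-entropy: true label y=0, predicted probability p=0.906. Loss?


BCE = -[y·ln(p) + (1-y)·ln(1-p)]
= -0 - 1·ln(1-0.906)
= -ln(0.094) = 2.3645

2.3645


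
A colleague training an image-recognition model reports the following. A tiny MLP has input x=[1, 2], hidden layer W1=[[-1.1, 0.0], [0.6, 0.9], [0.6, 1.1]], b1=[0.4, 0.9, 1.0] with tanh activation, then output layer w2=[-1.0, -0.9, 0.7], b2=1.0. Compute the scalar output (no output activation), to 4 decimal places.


z1[0] = (-1.1)·(1) + (0.0)·(2) + 0.4 = -0.7
z1[1] = (0.6)·(1) + (0.9)·(2) + 0.9 = 3.3
z1[2] = (0.6)·(1) + (1.1)·(2) + 1.0 = 3.8
h = tanh(z1) = [-0.6044, 0.9973, 0.999]
output = (-1.0)·(-0.6044) + (-0.9)·(0.9973) + (0.7)·(0.999) + 1.0 = 1.4061

1.4061


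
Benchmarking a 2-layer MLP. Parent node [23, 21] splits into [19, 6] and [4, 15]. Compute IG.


Parent = [23, 21], H_parent = 0.9985
H_left = 0.795 (n=25), H_right = 0.7425 (n=19)
H_children = (25/44)·0.795 + (19/44)·0.7425 = 0.7723
IG = 0.9985 - 0.7723 = 0.2262

0.2262


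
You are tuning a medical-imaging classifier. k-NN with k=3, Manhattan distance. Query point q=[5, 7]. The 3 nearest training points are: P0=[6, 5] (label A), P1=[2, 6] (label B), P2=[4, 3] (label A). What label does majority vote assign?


d(q,P0) = 3  (label A)
d(q,P1) = 4  (label B)
d(q,P2) = 5  (label A)
Votes: A=2, B=1
Majority → A

A


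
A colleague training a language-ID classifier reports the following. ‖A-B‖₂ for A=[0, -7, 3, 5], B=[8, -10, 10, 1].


d = √((0-8)² + (-7+ 10)² + (3-10)² + (5-1)²)
  = √(64 + 9 + 49 + 16)
  = √138 = 11.7473

11.7473


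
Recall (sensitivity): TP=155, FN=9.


Recall = TP/(TP+FN)
= 155/(155+9)
= 155/164 = 94.51%

94.51%


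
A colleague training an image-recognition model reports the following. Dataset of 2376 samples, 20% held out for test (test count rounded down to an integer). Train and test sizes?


Test = ⌊2376·20/100⌋ = 475
Train = 2376 - 475 = 1901

Train: 1901, Test: 475


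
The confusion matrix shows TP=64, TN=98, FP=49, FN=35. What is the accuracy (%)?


Accuracy = (TP+TN)/(TP+TN+FP+FN)
= (64+98)/(246)
= 162/246 = 65.85%

65.85%


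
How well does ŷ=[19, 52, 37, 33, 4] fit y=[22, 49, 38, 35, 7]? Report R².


ȳ = 30.2
SS_res = Σ(y-ŷ)² = 32
SS_tot = Σ(y-ȳ)² = 1042.8
R² = 1 - SS_res/SS_tot = 1 - 0.0307 = 0.9693

0.9693


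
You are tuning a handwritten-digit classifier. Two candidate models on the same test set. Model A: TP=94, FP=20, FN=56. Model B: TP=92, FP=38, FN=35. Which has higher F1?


Model A: P=94/114=0.8246, R=94/150=0.6267, F1=2PR/(P+R)=2TP/(2TP+FP+FN)=188/264=0.7121
Model B: P=92/130=0.7077, R=92/127=0.7244, F1=2PR/(P+R)=2TP/(2TP+FP+FN)=184/257=0.716
0.7121 < 0.716 → Model B

Model B


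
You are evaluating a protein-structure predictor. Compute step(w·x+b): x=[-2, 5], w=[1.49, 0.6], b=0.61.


z = (-2)·(1.49) + (5)·(0.6) + 0.61
  = 0.63
step(z) = 1 (z≥0)

1


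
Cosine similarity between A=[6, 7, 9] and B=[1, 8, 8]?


A·B = 6·1 + 7·8 + 9·8 = 134
‖A‖ = √166 = 12.8841, ‖B‖ = √129 = 11.3578
cos = 134/(√166·√129) = 134/√21414 = 0.9157

0.9157


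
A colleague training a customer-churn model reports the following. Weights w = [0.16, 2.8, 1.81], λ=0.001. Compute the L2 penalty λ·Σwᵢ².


‖w‖₂² = (0.16)² + (2.8)² + (1.81)²
     = 0.0256 + 7.84 + 3.2761
     = 11.1417
λ·‖w‖₂² = 0.001·11.1417 = 0.011142

0.011142


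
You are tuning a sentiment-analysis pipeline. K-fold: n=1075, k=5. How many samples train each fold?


Fold size = 1075/5 = 215
Training per fold = 1075 - 215 = 860

860


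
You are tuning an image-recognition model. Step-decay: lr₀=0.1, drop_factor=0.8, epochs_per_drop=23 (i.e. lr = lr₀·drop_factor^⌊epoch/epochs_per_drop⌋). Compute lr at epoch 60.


n_drops = ⌊60/23⌋ = 2
lr = 0.1·0.8^2 = 0.1·0.64 = 0.064

0.064


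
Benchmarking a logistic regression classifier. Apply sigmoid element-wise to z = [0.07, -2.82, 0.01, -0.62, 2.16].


σ(0.07) = 1/(1+e^-0.07) = 0.5175
σ(-2.82) = 1/(1+e^2.82) = 0.0563
σ(0.01) = 1/(1+e^-0.01) = 0.5025
σ(-0.62) = 1/(1+e^0.62) = 0.3498
σ(2.16) = 1/(1+e^-2.16) = 0.8966
result = [0.5175, 0.0563, 0.5025, 0.3498, 0.8966]

[0.5175, 0.0563, 0.5025, 0.3498, 0.8966]


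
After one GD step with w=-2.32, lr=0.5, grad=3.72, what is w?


w_new = w - α·∇
= -2.32 - 0.5·3.72
= -2.32 - 1.86
= -4.18

-4.18


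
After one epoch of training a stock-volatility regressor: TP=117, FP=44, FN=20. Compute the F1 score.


Precision = 117/161 = 0.7267
Recall = 117/137 = 0.854
F1 = 2·P·R/(P+R) = 2·TP/(2·TP+FP+FN) = 234/(234+44+20) = 234/298 = 0.7852

0.7852


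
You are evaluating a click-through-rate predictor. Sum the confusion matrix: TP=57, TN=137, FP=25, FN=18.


Total = TP + TN + FP + FN
= 57 + 137 + 25 + 18
= 237
(Predicted positive: 82, predicted negative: 155)

237


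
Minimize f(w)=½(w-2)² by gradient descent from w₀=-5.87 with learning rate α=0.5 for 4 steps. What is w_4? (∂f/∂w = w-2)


step 1: grad = -5.87-2 = -7.87; w = -5.87 - 0.5·(-7.87) = -1.935
step 2: grad = -1.935-2 = -3.935; w = -1.935 - 0.5·(-3.935) = 0.0325
step 3: grad = 0.0325-2 = -1.9675; w = 0.0325 - 0.5·(-1.9675) = 1.01625
step 4: grad = 1.01625-2 = -0.98375; w = 1.01625 - 0.5·(-0.98375) = 1.508125

1.508125


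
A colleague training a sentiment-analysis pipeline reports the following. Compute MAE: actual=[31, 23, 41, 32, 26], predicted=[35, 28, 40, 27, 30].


Absolute errors: |31-35|=4, |23-28|=5, |41-40|=1, |32-27|=5, |26-30|=4
Sum = 19
MAE = 19/5 = 19/5

19/5


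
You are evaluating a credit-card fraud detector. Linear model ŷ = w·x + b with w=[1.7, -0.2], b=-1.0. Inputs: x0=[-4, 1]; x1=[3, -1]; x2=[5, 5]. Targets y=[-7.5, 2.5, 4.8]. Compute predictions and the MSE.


ŷ0 = (1.7)·(-4) + (-0.2)·(1) - 1.0 = -8.0
ŷ1 = (1.7)·(3) + (-0.2)·(-1) - 1.0 = 4.3
ŷ2 = (1.7)·(5) + (-0.2)·(5) - 1.0 = 6.5
errors² = [0.25, 3.24, 2.89]
MSE = 6.3800/3 = 2.1267

2.1267


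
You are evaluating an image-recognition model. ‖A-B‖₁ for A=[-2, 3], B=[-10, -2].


d = |-2+ 10| + |3+ 2|
  = 8 + 5
  = 13

13


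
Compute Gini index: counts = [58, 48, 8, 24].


Probabilities: [58/138, 48/138, 8/138, 24/138] ≈ [0.4203, 0.3478, 0.058, 0.1739]
Σpᵢ² = (3364 + 2304 + 64 + 576)/138² = 6308/19044
Gini = 1 - Σpᵢ² = 1 - 6308/19044 = 0.6688

0.6688


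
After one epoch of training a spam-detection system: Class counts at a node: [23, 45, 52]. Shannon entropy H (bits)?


Probabilities: [23/120, 45/120, 52/120] ≈ [0.1917, 0.375, 0.4333]
H = -((23/120)·log₂(23/120) + (45/120)·log₂(45/120) + (52/120)·log₂(52/120))
  = 1.5102 bits

1.5102 bits


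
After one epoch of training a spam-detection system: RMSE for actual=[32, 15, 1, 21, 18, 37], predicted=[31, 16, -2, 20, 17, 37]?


MSE = 13/6 = 2.1667
RMSE = √(13/6) = 1.472

1.472


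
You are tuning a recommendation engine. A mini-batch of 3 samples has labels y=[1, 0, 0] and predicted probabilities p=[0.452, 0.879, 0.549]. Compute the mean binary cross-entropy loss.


L[0] = -ln(0.452) = 0.7941
L[1] = -ln(1-0.879) = -ln(0.121) = 2.112
L[2] = -ln(1-0.549) = -ln(0.451) = 0.7963
mean = (0.7941 + 2.112 + 0.7963)/3 = 1.2341

1.2341


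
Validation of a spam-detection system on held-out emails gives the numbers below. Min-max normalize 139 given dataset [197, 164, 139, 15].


min=15, max=197
(139-15)/(197-15) = 124/182 = 0.6813

0.6813


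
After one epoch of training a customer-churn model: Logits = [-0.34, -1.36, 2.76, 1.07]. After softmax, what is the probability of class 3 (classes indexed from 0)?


Exponentials: e^-0.34=0.7118, e^-1.36=0.2567, e^2.76=15.7998, e^1.07=2.9154
Sum = 19.6837
Softmax = [0.0362, 0.013, 0.8027, 0.1481]
p[3] = 2.9154/19.6837 = 0.1481

0.1481


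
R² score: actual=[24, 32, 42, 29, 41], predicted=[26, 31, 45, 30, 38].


ȳ = 33.6
SS_res = Σ(y-ŷ)² = 24
SS_tot = Σ(y-ȳ)² = 241.2
R² = 1 - SS_res/SS_tot = 1 - 0.0995 = 0.9005

0.9005


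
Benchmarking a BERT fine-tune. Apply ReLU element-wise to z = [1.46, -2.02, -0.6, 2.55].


ReLU(1.46) = max(0, 1.46) = 1.46
ReLU(-2.02) = max(0, -2.02) = 0.0
ReLU(-0.6) = max(0, -0.6) = 0.0
ReLU(2.55) = max(0, 2.55) = 2.55
result = [1.46, 0.0, 0.0, 2.55]

[1.46, 0.0, 0.0, 2.55]


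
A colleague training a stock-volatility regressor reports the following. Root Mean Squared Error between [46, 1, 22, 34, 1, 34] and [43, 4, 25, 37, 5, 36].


MSE = 56/6 = 9.3333
RMSE = √(56/6) = 3.0551

3.0551


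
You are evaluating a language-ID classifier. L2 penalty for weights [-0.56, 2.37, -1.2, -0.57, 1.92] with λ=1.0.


‖w‖₂² = (-0.56)² + (2.37)² + (-1.2)² + (-0.57)² + (1.92)²
     = 0.3136 + 5.6169 + 1.44 + 0.3249 + 3.6864
     = 11.3818
λ·‖w‖₂² = 1.0·11.3818 = 11.3818

11.3818


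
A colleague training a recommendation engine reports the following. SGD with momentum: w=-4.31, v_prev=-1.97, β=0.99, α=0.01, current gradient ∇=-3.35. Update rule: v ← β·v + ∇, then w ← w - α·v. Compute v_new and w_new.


v_new = 0.99·-1.97 - 3.35 = -1.9503 - 3.35 = -5.3003
w_new = -4.31 - 0.01·-5.3003 = -4.31 + 0.053003 = -4.256997

v_new=-5.3003, w_new=-4.256997
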